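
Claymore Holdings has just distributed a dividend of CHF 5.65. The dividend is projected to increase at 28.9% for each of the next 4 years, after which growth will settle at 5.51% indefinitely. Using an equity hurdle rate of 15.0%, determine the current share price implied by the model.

Two-stage DDM. Project D₁…D_4 at 0.289, terminal growth 0.0551, discount at r = 0.15.
D_1 = 7.2828
D_2 = 9.3876
D_3 = 12.1006
D_4 = 15.5977
Terminal value at t=4: TV = D_5/(r−g) = 16.4571/(0.15−0.0551) = 173.4153
P₀ = 7.2828/(1+0.15)^1 + 9.3876/(1+0.15)^2 + 12.1006/(1+0.15)^3 + 15.5977/(1+0.15)^4 + 173.4153/(1+0.15)^4 = 129.4564

CHF 129.46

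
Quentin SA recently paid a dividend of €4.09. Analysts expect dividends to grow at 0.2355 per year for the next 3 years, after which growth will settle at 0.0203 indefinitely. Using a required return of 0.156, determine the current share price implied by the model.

Two-stage DDM. Project D₁…D_3 at 0.2355, terminal growth 0.0203, discount at r = 0.156.
D_1 = 5.0532
D_2 = 6.2432
D_3 = 7.7135
Terminal value at t=3: TV = D_4/(r−g) = 7.8701/(0.156−0.0203) = 57.9962
P₀ = 5.0532/(1+0.156)^1 + 6.2432/(1+0.156)^2 + 7.7135/(1+0.156)^3 + 57.9962/(1+0.156)^3 = 51.5791

€51.58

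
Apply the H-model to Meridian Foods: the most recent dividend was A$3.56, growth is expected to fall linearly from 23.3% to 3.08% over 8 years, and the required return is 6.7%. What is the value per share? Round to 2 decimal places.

H-model: P₀ = D₀[(1+g_L) + H(g_S−g_L)]/(r−g_L), with H = 8/2 = 4.
P₀ = 3.56 × [(1+0.0308) + 4×(0.233−0.0308)] / (0.067−0.0308)
   = 3.56 × 1.8396 / 0.0362 = 180.9109

A$180.91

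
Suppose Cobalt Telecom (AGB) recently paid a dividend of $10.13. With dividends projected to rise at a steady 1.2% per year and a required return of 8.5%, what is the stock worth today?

Gordon growth model: P₀ = D₁/(r − g). D₁ = 10.13 × (1 + 0.012) = 10.2516.
P₀ = 10.2516 / (0.085 − 0.012) = 10.2516 / 0.073 = 140.4323

$140.43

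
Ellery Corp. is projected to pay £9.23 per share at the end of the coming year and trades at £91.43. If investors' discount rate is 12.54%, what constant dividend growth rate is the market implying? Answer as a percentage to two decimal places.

From P₀ = D₁/(r − g), the implied growth is g = r − D₁/P₀.
g = 0.1254 − 9.23/91.43 = 0.1254 − 0.10095 = 0.02445

2.44%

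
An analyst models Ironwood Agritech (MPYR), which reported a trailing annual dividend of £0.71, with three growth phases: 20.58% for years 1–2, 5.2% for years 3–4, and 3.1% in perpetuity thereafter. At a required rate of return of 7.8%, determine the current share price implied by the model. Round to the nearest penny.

Three-stage DDM. Project D₁…D_4; terminal Gordon value at t=4 with g = 0.031; discount at r = 0.078.
D_1 = 0.8561
D_2 = 1.0323
D_3 = 1.0860
D_4 = 1.1425
TV_4 = 1.1779/(0.078−0.031) = 25.0612
P₀ = Σ Dₜ/(1+r)ᵗ + TV_4/(1+r)^4 = 21.9532

£21.95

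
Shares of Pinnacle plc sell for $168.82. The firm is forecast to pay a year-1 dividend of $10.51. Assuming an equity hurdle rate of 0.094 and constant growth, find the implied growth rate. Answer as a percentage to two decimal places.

From P₀ = D₁/(r − g), the implied growth is g = r − D₁/P₀.
g = 0.094 − 10.51/168.82 = 0.094 − 0.06226 = 0.03174

3.17%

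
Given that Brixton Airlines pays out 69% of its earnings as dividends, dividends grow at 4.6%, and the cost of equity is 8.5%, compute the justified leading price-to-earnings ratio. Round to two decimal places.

Justified leading P/E = b/(r−g) = 0.69/(0.085−0.046) = 17.6923

17.69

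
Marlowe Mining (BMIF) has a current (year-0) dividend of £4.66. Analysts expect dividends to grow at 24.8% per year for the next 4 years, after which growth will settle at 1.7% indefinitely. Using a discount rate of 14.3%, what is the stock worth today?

£76.79

Two-stage DDM. Project D₁…D_4 at 0.248, terminal growth 0.017, discount at r = 0.143.
D_1 = 5.8157
D_2 = 7.2580
D_3 = 9.0579
D_4 = 11.3043
Terminal value at t=4: TV = D_5/(r−g) = 11.4965/(0.143−0.017) = 91.2420
P₀ = 5.8157/(1+0.143)^1 + 7.2580/(1+0.143)^2 + 9.0579/(1+0.143)^3 + 11.3043/(1+0.143)^4 + 91.2420/(1+0.143)^4 = 76.7901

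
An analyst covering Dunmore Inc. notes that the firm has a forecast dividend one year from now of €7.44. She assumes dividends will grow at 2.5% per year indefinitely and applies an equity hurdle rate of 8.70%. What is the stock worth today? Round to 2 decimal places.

€120.00

Gordon growth model: P₀ = D₁/(r − g), with D₁ = 7.44 given directly.
P₀ = 7.4400 / (0.087 − 0.025) = 7.4400 / 0.062 = 120.0000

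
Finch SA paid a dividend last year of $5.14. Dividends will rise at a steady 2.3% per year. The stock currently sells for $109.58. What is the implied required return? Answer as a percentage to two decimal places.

7.10%

Rearranging the constant-growth DDM: r = D₁/P₀ + g.
D₁ = 5.14 × (1 + 0.023) = 5.2582.
r = 5.2582 / 109.58 + 0.023 = 0.04799 + 0.023 = 0.07099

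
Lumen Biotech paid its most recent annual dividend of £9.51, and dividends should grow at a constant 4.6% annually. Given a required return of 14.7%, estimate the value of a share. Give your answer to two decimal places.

£98.49

Gordon growth model: P₀ = D₁/(r − g). D₁ = 9.51 × (1 + 0.046) = 9.9475.
P₀ = 9.9475 / (0.147 − 0.046) = 9.9475 / 0.101 = 98.4897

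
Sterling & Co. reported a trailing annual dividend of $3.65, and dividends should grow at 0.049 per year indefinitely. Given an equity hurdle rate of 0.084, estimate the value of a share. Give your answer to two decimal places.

Gordon growth model: P₀ = D₁/(r − g). D₁ = 3.65 × (1 + 0.049) = 3.8288.
P₀ = 3.8288 / (0.084 − 0.049) = 3.8288 / 0.035 = 109.3957

$109.40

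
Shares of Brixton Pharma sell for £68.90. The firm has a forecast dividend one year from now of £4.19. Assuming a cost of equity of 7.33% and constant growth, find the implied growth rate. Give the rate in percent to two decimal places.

1.25%

From P₀ = D₁/(r − g), the implied growth is g = r − D₁/P₀.
g = 0.0733 − 4.19/68.90 = 0.0733 − 0.06081 = 0.01249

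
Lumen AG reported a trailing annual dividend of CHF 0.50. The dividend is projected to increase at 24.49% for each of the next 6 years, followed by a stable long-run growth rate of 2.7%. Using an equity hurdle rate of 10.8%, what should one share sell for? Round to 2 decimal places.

Two-stage DDM. Project D₁…D_6 at 0.2449, terminal growth 0.027, discount at r = 0.108.
D_1 = 0.6224
D_2 = 0.7749
D_3 = 0.9647
D_4 = 1.2009
D_5 = 1.4950
D_6 = 1.8611
Terminal value at t=6: TV = D_7/(r−g) = 1.9114/(0.108−0.027) = 23.5973
P₀ = 0.6224/(1+0.108)^1 + 0.7749/(1+0.108)^2 + 0.9647/(1+0.108)^3 + 1.2009/(1+0.108)^4 + 1.4950/(1+0.108)^5 + 1.8611/(1+0.108)^6 + 23.5973/(1+0.108)^6 = 17.3534

CHF 17.35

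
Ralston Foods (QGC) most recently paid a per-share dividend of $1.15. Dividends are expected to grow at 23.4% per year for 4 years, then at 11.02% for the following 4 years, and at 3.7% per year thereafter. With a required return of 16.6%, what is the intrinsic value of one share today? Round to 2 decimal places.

$19.95

Three-stage DDM. Project D₁…D_8; terminal Gordon value at t=8 with g = 0.037; discount at r = 0.166.
D_1 = 1.4191
D_2 = 1.7512
D_3 = 2.1609
D_4 = 2.6666
D_5 = 2.9605
D_6 = 3.2867
D_7 = 3.6489
D_8 = 4.0510
TV_8 = 4.2009/(0.166−0.037) = 32.5651
P₀ = Σ Dₜ/(1+r)ᵗ + TV_8/(1+r)^8 = 19.9550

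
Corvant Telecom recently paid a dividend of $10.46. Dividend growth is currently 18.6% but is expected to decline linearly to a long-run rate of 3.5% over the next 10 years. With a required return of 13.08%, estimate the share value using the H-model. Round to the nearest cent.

H-model: P₀ = D₀[(1+g_L) + H(g_S−g_L)]/(r−g_L), with H = 10/2 = 5.
P₀ = 10.46 × [(1+0.035) + 5×(0.186−0.035)] / (0.1308−0.035)
   = 10.46 × 1.7900 / 0.0958 = 195.4426

$195.44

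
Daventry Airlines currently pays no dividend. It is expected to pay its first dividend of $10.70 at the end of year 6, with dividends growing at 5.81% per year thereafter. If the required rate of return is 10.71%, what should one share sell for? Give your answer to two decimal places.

Deferred-dividend DDM. At t=5 the remaining stream is a growing perpetuity with first payment D_6 = 10.70.
V_5 = D_6/(r−g) = 10.70/(0.1071−0.0581) = 218.3673
P₀ = V_5/(1+r)^5 = 218.3673/(1+0.1071)^5 = 131.2966

$131.30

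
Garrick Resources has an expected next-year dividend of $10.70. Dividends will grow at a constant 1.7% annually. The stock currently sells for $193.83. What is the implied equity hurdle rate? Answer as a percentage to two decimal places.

7.22%

Rearranging the constant-growth DDM: r = D₁/P₀ + g.
r = 10.7000 / 193.83 + 0.017 = 0.05520 + 0.017 = 0.07220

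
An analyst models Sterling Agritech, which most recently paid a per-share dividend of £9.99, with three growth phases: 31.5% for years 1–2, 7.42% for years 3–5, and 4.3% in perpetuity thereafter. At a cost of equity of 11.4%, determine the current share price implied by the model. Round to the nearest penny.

£247.91

Three-stage DDM. Project D₁…D_5; terminal Gordon value at t=5 with g = 0.043; discount at r = 0.114.
D_1 = 13.1368
D_2 = 17.2750
D_3 = 18.5568
D_4 = 19.9337
D_5 = 21.4127
TV_5 = 22.3335/(0.114−0.043) = 314.5563
P₀ = Σ Dₜ/(1+r)ᵗ + TV_5/(1+r)^5 = 247.9063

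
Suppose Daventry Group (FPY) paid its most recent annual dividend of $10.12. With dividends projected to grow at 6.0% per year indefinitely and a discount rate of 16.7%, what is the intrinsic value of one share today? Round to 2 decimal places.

$100.25

Gordon growth model: P₀ = D₁/(r − g). D₁ = 10.12 × (1 + 0.06) = 10.7272.
P₀ = 10.7272 / (0.167 − 0.06) = 10.7272 / 0.107 = 100.2542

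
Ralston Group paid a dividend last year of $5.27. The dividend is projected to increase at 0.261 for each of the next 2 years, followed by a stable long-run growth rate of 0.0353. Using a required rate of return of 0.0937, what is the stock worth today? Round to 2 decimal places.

Two-stage DDM. Project D₁…D_2 at 0.261, terminal growth 0.0353, discount at r = 0.0937.
D_1 = 6.6455
D_2 = 8.3799
Terminal value at t=2: TV = D_3/(r−g) = 8.6757/(0.0937−0.0353) = 148.5574
P₀ = 6.6455/(1+0.0937)^1 + 8.3799/(1+0.0937)^2 + 148.5574/(1+0.0937)^2 = 137.2749

$137.27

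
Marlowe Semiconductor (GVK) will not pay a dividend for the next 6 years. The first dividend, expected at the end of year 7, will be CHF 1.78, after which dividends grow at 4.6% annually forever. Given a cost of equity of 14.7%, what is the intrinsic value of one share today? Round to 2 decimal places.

Deferred-dividend DDM. At t=6 the remaining stream is a growing perpetuity with first payment D_7 = 1.78.
V_6 = D_7/(r−g) = 1.78/(0.147−0.046) = 17.6238
P₀ = V_6/(1+r)^6 = 17.6238/(1+0.147)^6 = 7.7396

CHF 7.74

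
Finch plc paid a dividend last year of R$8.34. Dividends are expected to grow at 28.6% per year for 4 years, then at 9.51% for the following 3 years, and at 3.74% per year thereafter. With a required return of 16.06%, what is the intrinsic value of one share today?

Three-stage DDM. Project D₁…D_7; terminal Gordon value at t=7 with g = 0.0374; discount at r = 0.1606.
D_1 = 10.7252
D_2 = 13.7927
D_3 = 17.7374
D_4 = 22.8102
D_5 = 24.9795
D_6 = 27.3550
D_7 = 29.9565
TV_7 = 31.0769/(0.1606−0.0374) = 252.2475
P₀ = Σ Dₜ/(1+r)ᵗ + TV_7/(1+r)^7 = 165.9451

R$165.95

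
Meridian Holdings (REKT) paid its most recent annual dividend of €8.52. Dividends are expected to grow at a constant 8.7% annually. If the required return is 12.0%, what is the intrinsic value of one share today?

Gordon growth model: P₀ = D₁/(r − g). D₁ = 8.52 × (1 + 0.087) = 9.2612.
P₀ = 9.2612 / (0.12 − 0.087) = 9.2612 / 0.033 = 280.6436

€280.64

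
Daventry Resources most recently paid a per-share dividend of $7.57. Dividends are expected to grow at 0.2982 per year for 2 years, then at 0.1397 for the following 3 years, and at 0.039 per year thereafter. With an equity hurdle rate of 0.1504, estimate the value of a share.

$133.99

Three-stage DDM. Project D₁…D_5; terminal Gordon value at t=5 with g = 0.039; discount at r = 0.1504.
D_1 = 9.8274
D_2 = 12.7579
D_3 = 14.5402
D_4 = 16.5714
D_5 = 18.8865
TV_5 = 19.6230/(0.1504−0.039) = 176.1494
P₀ = Σ Dₜ/(1+r)ᵗ + TV_5/(1+r)^5 = 133.9935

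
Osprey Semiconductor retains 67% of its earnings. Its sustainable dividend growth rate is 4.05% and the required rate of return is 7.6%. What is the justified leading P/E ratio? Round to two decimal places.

9.30

Payout ratio b = 1 − 0.67 = 0.33.
Justified leading P/E = b/(r−g) = 0.33/(0.076−0.0405) = 9.2958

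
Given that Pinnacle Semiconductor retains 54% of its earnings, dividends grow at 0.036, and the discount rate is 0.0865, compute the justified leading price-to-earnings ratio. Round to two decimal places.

9.11

Payout ratio b = 1 − 0.54 = 0.46.
Justified leading P/E = b/(r−g) = 0.46/(0.0865−0.036) = 9.1089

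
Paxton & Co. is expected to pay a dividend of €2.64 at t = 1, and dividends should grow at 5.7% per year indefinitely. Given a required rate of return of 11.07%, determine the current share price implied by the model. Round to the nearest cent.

Gordon growth model: P₀ = D₁/(r − g), with D₁ = 2.64 given directly.
P₀ = 2.6400 / (0.1107 − 0.057) = 2.6400 / 0.0537 = 49.1620

€49.16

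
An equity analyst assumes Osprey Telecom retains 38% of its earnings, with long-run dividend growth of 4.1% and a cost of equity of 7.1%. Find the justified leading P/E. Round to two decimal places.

Payout ratio b = 1 − 0.38 = 0.62.
Justified leading P/E = b/(r−g) = 0.62/(0.071−0.041) = 20.6667

20.67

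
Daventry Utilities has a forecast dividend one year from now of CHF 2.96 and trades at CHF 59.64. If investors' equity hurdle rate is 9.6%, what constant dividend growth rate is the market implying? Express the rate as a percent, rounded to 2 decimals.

From P₀ = D₁/(r − g), the implied growth is g = r − D₁/P₀.
g = 0.096 − 2.96/59.64 = 0.096 − 0.04963 = 0.04637

4.64%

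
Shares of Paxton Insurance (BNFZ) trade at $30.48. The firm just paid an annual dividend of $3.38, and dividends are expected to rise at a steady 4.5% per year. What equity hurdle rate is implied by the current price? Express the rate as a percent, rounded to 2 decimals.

Rearranging the constant-growth DDM: r = D₁/P₀ + g.
D₁ = 3.38 × (1 + 0.045) = 3.5321.
r = 3.5321 / 30.48 + 0.045 = 0.11588 + 0.045 = 0.16088

16.09%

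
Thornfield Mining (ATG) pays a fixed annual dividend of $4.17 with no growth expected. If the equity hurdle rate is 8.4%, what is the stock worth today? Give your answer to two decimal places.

Zero-growth DDM (perpetuity): P₀ = D/r = 4.17 / 0.084 = 49.6429

$49.64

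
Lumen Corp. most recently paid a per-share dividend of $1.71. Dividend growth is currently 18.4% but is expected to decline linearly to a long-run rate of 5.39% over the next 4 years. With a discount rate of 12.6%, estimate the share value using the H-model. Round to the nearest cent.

$31.17

H-model: P₀ = D₀[(1+g_L) + H(g_S−g_L)]/(r−g_L), with H = 4/2 = 2.
P₀ = 1.71 × [(1+0.0539) + 2×(0.184−0.0539)] / (0.126−0.0539)
   = 1.71 × 1.3141 / 0.0721 = 31.1666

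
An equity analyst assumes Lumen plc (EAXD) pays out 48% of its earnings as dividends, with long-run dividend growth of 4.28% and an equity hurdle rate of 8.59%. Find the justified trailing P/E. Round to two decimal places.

11.61

Justified trailing P/E = b(1+g)/(r−g) = 0.48×(1+0.0428)/(0.0859−0.0428) = 11.6135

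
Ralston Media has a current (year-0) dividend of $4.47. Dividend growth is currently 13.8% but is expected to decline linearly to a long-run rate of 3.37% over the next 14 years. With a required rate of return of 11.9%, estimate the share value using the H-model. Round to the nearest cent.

$92.43

H-model: P₀ = D₀[(1+g_L) + H(g_S−g_L)]/(r−g_L), with H = 14/2 = 7.
P₀ = 4.47 × [(1+0.0337) + 7×(0.138−0.0337)] / (0.119−0.0337)
   = 4.47 × 1.7638 / 0.0853 = 92.4289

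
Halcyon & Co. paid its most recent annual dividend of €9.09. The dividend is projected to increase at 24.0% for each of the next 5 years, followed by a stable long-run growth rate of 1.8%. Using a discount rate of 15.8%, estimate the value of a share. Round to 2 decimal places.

€149.12

Two-stage DDM. Project D₁…D_5 at 0.24, terminal growth 0.018, discount at r = 0.158.
D_1 = 11.2716
D_2 = 13.9768
D_3 = 17.3312
D_4 = 21.4907
D_5 = 26.6485
Terminal value at t=5: TV = D_6/(r−g) = 27.1281/(0.158−0.018) = 193.7725
P₀ = 11.2716/(1+0.158)^1 + 13.9768/(1+0.158)^2 + 17.3312/(1+0.158)^3 + 21.4907/(1+0.158)^4 + 26.6485/(1+0.158)^5 + 193.7725/(1+0.158)^5 = 149.1236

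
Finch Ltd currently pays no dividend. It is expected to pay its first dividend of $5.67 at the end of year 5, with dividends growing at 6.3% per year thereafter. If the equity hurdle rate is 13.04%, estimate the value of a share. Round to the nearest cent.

Deferred-dividend DDM. At t=4 the remaining stream is a growing perpetuity with first payment D_5 = 5.67.
V_4 = D_5/(r−g) = 5.67/(0.1304−0.063) = 84.1246
P₀ = V_4/(1+r)^4 = 84.1246/(1+0.1304)^4 = 51.5222

$51.52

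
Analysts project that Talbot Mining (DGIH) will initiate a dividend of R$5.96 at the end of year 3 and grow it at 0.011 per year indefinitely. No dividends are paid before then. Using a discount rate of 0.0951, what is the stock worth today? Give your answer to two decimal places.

Deferred-dividend DDM. At t=2 the remaining stream is a growing perpetuity with first payment D_3 = 5.96.
V_2 = D_3/(r−g) = 5.96/(0.0951−0.011) = 70.8680
P₀ = V_2/(1+r)^2 = 70.8680/(1+0.0951)^2 = 59.0939

R$59.09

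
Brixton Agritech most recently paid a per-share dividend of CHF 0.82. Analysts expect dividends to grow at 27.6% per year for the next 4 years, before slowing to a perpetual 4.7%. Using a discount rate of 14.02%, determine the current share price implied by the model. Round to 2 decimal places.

CHF 18.83

Two-stage DDM. Project D₁…D_4 at 0.276, terminal growth 0.047, discount at r = 0.1402.
D_1 = 1.0463
D_2 = 1.3351
D_3 = 1.7036
D_4 = 2.1738
Terminal value at t=4: TV = D_5/(r−g) = 2.2760/(0.1402−0.047) = 24.4201
P₀ = 1.0463/(1+0.1402)^1 + 1.3351/(1+0.1402)^2 + 1.7036/(1+0.1402)^3 + 2.1738/(1+0.1402)^4 + 24.4201/(1+0.1402)^4 = 18.8286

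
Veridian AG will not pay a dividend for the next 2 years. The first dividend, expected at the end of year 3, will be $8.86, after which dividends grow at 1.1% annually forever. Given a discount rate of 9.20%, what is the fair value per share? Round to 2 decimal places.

$91.73

Deferred-dividend DDM. At t=2 the remaining stream is a growing perpetuity with first payment D_3 = 8.86.
V_2 = D_3/(r−g) = 8.86/(0.092−0.011) = 109.3827
P₀ = V_2/(1+r)^2 = 109.3827/(1+0.092)^2 = 91.7283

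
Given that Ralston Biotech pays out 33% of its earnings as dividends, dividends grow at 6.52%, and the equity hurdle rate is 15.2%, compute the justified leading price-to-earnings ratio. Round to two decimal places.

3.80

Justified leading P/E = b/(r−g) = 0.33/(0.152−0.0652) = 3.8018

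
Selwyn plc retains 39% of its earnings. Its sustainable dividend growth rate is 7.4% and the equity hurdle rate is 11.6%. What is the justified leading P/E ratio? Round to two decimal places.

Payout ratio b = 1 − 0.39 = 0.61.
Justified leading P/E = b/(r−g) = 0.61/(0.116−0.074) = 14.5238

14.52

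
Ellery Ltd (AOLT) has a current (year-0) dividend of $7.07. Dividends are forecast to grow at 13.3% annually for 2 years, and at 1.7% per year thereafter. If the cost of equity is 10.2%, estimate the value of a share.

Two-stage DDM. Project D₁…D_2 at 0.133, terminal growth 0.017, discount at r = 0.102.
D_1 = 8.0103
D_2 = 9.0757
Terminal value at t=2: TV = D_3/(r−g) = 9.2300/(0.102−0.017) = 108.5879
P₀ = 8.0103/(1+0.102)^1 + 9.0757/(1+0.102)^2 + 108.5879/(1+0.102)^2 = 104.1588

$104.16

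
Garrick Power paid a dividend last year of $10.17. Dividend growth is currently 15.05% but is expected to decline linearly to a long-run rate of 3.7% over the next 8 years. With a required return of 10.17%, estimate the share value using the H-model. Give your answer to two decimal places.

$234.37

H-model: P₀ = D₀[(1+g_L) + H(g_S−g_L)]/(r−g_L), with H = 8/2 = 4.
P₀ = 10.17 × [(1+0.037) + 4×(0.1505−0.037)] / (0.1017−0.037)
   = 10.17 × 1.4910 / 0.0647 = 234.3658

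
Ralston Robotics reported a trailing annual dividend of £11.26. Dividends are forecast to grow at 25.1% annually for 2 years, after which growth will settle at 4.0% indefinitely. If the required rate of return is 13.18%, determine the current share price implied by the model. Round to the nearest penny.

£182.05

Two-stage DDM. Project D₁…D_2 at 0.251, terminal growth 0.04, discount at r = 0.1318.
D_1 = 14.0863
D_2 = 17.6219
Terminal value at t=2: TV = D_3/(r−g) = 18.3268/(0.1318−0.04) = 199.6382
P₀ = 14.0863/(1+0.1318)^1 + 17.6219/(1+0.1318)^2 + 199.6382/(1+0.1318)^2 = 182.0517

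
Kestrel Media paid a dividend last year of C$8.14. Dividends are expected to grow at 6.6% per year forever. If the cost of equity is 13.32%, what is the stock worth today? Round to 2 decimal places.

C$129.13

Gordon growth model: P₀ = D₁/(r − g). D₁ = 8.14 × (1 + 0.066) = 8.6772.
P₀ = 8.6772 / (0.1332 − 0.066) = 8.6772 / 0.0672 = 129.1256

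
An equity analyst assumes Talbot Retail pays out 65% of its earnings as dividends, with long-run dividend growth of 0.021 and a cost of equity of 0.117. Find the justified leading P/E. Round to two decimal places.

6.77

Justified leading P/E = b/(r−g) = 0.65/(0.117−0.021) = 6.7708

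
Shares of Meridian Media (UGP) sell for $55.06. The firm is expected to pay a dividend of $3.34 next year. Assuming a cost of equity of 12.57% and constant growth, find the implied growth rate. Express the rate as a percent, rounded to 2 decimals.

From P₀ = D₁/(r − g), the implied growth is g = r − D₁/P₀.
g = 0.1257 − 3.34/55.06 = 0.1257 − 0.06066 = 0.06504

6.50%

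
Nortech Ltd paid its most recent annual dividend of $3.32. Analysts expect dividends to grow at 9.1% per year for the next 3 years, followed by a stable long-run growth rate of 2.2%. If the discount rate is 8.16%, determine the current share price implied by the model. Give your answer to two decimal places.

Two-stage DDM. Project D₁…D_3 at 0.091, terminal growth 0.022, discount at r = 0.0816.
D_1 = 3.6221
D_2 = 3.9517
D_3 = 4.3113
Terminal value at t=3: TV = D_4/(r−g) = 4.4062/(0.0816−0.022) = 73.9294
P₀ = 3.6221/(1+0.0816)^1 + 3.9517/(1+0.0816)^2 + 4.3113/(1+0.0816)^3 + 73.9294/(1+0.0816)^3 = 68.5616

$68.56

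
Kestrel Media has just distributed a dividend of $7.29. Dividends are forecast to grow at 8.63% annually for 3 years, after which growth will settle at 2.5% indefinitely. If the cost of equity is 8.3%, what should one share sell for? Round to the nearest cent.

Two-stage DDM. Project D₁…D_3 at 0.0863, terminal growth 0.025, discount at r = 0.083.
D_1 = 7.9191
D_2 = 8.6025
D_3 = 9.3449
Terminal value at t=3: TV = D_4/(r−g) = 9.5786/(0.083−0.025) = 165.1478
P₀ = 7.9191/(1+0.083)^1 + 8.6025/(1+0.083)^2 + 9.3449/(1+0.083)^3 + 165.1478/(1+0.083)^3 = 152.0167

$152.02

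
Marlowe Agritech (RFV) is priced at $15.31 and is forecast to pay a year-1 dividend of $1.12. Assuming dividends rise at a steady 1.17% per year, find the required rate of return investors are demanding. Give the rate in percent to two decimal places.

8.49%

Rearranging the constant-growth DDM: r = D₁/P₀ + g.
r = 1.1200 / 15.31 + 0.0117 = 0.07315 + 0.0117 = 0.08485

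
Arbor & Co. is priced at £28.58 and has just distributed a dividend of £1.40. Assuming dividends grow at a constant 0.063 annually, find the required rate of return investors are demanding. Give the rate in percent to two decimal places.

Rearranging the constant-growth DDM: r = D₁/P₀ + g.
D₁ = 1.40 × (1 + 0.063) = 1.4882.
r = 1.4882 / 28.58 + 0.063 = 0.05207 + 0.063 = 0.11507

11.51%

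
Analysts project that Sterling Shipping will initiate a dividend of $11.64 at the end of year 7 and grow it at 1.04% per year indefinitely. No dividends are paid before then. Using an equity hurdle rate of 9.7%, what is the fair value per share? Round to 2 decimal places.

$77.13

Deferred-dividend DDM. At t=6 the remaining stream is a growing perpetuity with first payment D_7 = 11.64.
V_6 = D_7/(r−g) = 11.64/(0.097−0.0104) = 134.4111
P₀ = V_6/(1+r)^6 = 134.4111/(1+0.097)^6 = 77.1250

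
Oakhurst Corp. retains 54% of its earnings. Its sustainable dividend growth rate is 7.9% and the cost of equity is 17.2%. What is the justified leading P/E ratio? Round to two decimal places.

Payout ratio b = 1 − 0.54 = 0.46.
Justified leading P/E = b/(r−g) = 0.46/(0.172−0.079) = 4.9462

4.95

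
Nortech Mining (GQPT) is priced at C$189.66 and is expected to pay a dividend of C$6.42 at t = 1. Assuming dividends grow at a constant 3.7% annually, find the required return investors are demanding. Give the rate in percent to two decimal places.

Rearranging the constant-growth DDM: r = D₁/P₀ + g.
r = 6.4200 / 189.66 + 0.037 = 0.03385 + 0.037 = 0.07085

7.09%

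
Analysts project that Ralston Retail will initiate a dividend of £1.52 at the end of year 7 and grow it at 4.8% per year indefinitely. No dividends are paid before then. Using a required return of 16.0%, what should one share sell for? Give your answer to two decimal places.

£5.57

Deferred-dividend DDM. At t=6 the remaining stream is a growing perpetuity with first payment D_7 = 1.52.
V_6 = D_7/(r−g) = 1.52/(0.16−0.048) = 13.5714
P₀ = V_6/(1+r)^6 = 13.5714/(1+0.16)^6 = 5.5703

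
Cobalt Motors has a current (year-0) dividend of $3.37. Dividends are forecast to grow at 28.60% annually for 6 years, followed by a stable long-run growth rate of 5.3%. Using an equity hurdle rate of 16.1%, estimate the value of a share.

Two-stage DDM. Project D₁…D_6 at 0.286, terminal growth 0.053, discount at r = 0.161.
D_1 = 4.3338
D_2 = 5.5733
D_3 = 7.1673
D_4 = 9.2171
D_5 = 11.8532
D_6 = 15.2432
Terminal value at t=6: TV = D_7/(r−g) = 16.0511/(0.161−0.053) = 148.6211
P₀ = 4.3338/(1+0.161)^1 + 5.5733/(1+0.161)^2 + 7.1673/(1+0.161)^3 + 9.2171/(1+0.161)^4 + 11.8532/(1+0.161)^5 + 15.2432/(1+0.161)^6 + 148.6211/(1+0.161)^6 = 90.0496

$90.05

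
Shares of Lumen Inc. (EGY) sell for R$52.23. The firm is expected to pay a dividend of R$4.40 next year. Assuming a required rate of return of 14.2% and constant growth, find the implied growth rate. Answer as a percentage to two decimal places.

5.78%

From P₀ = D₁/(r − g), the implied growth is g = r − D₁/P₀.
g = 0.142 − 4.40/52.23 = 0.142 − 0.08424 = 0.05776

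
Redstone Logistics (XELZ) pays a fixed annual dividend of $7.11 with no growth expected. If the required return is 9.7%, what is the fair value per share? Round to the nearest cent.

$73.30

Zero-growth DDM (perpetuity): P₀ = D/r = 7.11 / 0.097 = 73.2990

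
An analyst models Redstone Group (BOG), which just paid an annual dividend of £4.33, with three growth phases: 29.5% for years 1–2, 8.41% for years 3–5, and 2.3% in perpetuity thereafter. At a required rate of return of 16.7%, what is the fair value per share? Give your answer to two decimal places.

£54.33

Three-stage DDM. Project D₁…D_5; terminal Gordon value at t=5 with g = 0.023; discount at r = 0.167.
D_1 = 5.6073
D_2 = 7.2615
D_3 = 7.8722
D_4 = 8.5343
D_5 = 9.2520
TV_5 = 9.4648/(0.167−0.023) = 65.7277
P₀ = Σ Dₜ/(1+r)ᵗ + TV_5/(1+r)^5 = 54.3323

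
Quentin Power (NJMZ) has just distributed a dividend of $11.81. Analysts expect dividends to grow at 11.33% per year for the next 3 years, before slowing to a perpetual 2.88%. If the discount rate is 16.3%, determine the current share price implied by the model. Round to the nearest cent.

$111.91

Two-stage DDM. Project D₁…D_3 at 0.1133, terminal growth 0.0288, discount at r = 0.163.
D_1 = 13.1481
D_2 = 14.6377
D_3 = 16.2962
Terminal value at t=3: TV = D_4/(r−g) = 16.7655/(0.163−0.0288) = 124.9295
P₀ = 13.1481/(1+0.163)^1 + 14.6377/(1+0.163)^2 + 16.2962/(1+0.163)^3 + 124.9295/(1+0.163)^3 = 111.9065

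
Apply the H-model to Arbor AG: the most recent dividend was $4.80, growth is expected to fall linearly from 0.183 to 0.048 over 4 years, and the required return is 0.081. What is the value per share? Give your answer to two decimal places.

$191.71

H-model: P₀ = D₀[(1+g_L) + H(g_S−g_L)]/(r−g_L), with H = 4/2 = 2.
P₀ = 4.80 × [(1+0.048) + 2×(0.183−0.048)] / (0.081−0.048)
   = 4.80 × 1.3180 / 0.033 = 191.7091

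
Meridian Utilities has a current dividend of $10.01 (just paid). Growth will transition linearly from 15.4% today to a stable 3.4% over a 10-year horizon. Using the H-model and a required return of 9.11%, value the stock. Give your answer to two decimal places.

$286.45

H-model: P₀ = D₀[(1+g_L) + H(g_S−g_L)]/(r−g_L), with H = 10/2 = 5.
P₀ = 10.01 × [(1+0.034) + 5×(0.154−0.034)] / (0.0911−0.034)
   = 10.01 × 1.6340 / 0.0571 = 286.4508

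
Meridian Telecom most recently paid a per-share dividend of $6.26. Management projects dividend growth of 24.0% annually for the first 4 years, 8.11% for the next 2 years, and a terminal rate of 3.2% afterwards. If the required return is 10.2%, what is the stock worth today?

$195.82

Three-stage DDM. Project D₁…D_6; terminal Gordon value at t=6 with g = 0.032; discount at r = 0.102.
D_1 = 7.7624
D_2 = 9.6254
D_3 = 11.9355
D_4 = 14.8000
D_5 = 16.0003
D_6 = 17.2979
TV_6 = 17.8514/(0.102−0.032) = 255.0201
P₀ = Σ Dₜ/(1+r)ᵗ + TV_6/(1+r)^6 = 195.8191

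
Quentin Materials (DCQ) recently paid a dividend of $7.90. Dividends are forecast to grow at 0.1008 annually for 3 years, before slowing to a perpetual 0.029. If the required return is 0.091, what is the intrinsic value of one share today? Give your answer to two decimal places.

Two-stage DDM. Project D₁…D_3 at 0.1008, terminal growth 0.029, discount at r = 0.091.
D_1 = 8.6963
D_2 = 9.5729
D_3 = 10.5379
Terminal value at t=3: TV = D_4/(r−g) = 10.8435/(0.091−0.029) = 174.8945
P₀ = 8.6963/(1+0.091)^1 + 9.5729/(1+0.091)^2 + 10.5379/(1+0.091)^3 + 174.8945/(1+0.091)^3 = 158.8079

$158.81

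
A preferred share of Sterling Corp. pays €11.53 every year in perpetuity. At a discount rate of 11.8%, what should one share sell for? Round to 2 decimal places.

Zero-growth DDM (perpetuity): P₀ = D/r = 11.53 / 0.118 = 97.7119

€97.71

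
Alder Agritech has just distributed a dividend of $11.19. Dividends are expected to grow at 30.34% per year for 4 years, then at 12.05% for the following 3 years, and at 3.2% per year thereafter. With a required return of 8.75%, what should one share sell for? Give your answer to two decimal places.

$615.03

Three-stage DDM. Project D₁…D_7; terminal Gordon value at t=7 with g = 0.032; discount at r = 0.0875.
D_1 = 14.5850
D_2 = 19.0101
D_3 = 24.7778
D_4 = 32.2954
D_5 = 36.1870
D_6 = 40.5476
D_7 = 45.4335
TV_7 = 46.8874/(0.0875−0.032) = 844.8182
P₀ = Σ Dₜ/(1+r)ᵗ + TV_7/(1+r)^7 = 615.0334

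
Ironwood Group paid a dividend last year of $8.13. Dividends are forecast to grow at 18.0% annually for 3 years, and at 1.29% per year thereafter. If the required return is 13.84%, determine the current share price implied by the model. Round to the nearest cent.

$99.29

Two-stage DDM. Project D₁…D_3 at 0.18, terminal growth 0.0129, discount at r = 0.1384.
D_1 = 9.5934
D_2 = 11.3202
D_3 = 13.3579
Terminal value at t=3: TV = D_4/(r−g) = 13.5302/(0.1384−0.0129) = 107.8101
P₀ = 9.5934/(1+0.1384)^1 + 11.3202/(1+0.1384)^2 + 13.3579/(1+0.1384)^3 + 107.8101/(1+0.1384)^3 = 99.2924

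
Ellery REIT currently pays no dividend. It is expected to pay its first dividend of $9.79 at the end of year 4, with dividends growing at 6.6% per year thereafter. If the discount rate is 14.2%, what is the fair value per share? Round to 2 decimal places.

Deferred-dividend DDM. At t=3 the remaining stream is a growing perpetuity with first payment D_4 = 9.79.
V_3 = D_4/(r−g) = 9.79/(0.142−0.066) = 128.8158
P₀ = V_3/(1+r)^3 = 128.8158/(1+0.142)^3 = 86.4910

$86.49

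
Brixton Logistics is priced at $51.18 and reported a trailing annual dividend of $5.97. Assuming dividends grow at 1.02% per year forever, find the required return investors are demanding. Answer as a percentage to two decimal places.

12.80%

Rearranging the constant-growth DDM: r = D₁/P₀ + g.
D₁ = 5.97 × (1 + 0.0102) = 6.0309.
r = 6.0309 / 51.18 + 0.0102 = 0.11784 + 0.0102 = 0.12804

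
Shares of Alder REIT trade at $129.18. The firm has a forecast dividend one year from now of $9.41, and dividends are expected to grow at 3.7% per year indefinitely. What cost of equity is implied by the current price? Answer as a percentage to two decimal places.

10.98%

Rearranging the constant-growth DDM: r = D₁/P₀ + g.
r = 9.4100 / 129.18 + 0.037 = 0.07284 + 0.037 = 0.10984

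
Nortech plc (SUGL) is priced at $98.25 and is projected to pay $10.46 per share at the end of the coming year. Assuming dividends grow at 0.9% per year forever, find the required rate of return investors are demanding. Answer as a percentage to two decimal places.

11.55%

Rearranging the constant-growth DDM: r = D₁/P₀ + g.
r = 10.4600 / 98.25 + 0.009 = 0.10646 + 0.009 = 0.11546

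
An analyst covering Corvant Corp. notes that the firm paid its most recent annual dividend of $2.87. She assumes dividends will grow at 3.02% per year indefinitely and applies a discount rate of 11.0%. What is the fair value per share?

$37.05

Gordon growth model: P₀ = D₁/(r − g). D₁ = 2.87 × (1 + 0.0302) = 2.9567.
P₀ = 2.9567 / (0.11 − 0.0302) = 2.9567 / 0.0798 = 37.0511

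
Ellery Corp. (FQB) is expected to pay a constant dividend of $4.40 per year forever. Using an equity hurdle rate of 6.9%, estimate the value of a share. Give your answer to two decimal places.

$63.77

Zero-growth DDM (perpetuity): P₀ = D/r = 4.40 / 0.069 = 63.7681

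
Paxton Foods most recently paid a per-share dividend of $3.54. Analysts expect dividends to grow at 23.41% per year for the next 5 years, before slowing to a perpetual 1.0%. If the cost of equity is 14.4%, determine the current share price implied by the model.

$61.33

Two-stage DDM. Project D₁…D_5 at 0.2341, terminal growth 0.01, discount at r = 0.144.
D_1 = 4.3687
D_2 = 5.3914
D_3 = 6.6536
D_4 = 8.2112
D_5 = 10.1334
Terminal value at t=5: TV = D_6/(r−g) = 10.2347/(0.144−0.01) = 76.3786
P₀ = 4.3687/(1+0.144)^1 + 5.3914/(1+0.144)^2 + 6.6536/(1+0.144)^3 + 8.2112/(1+0.144)^4 + 10.1334/(1+0.144)^5 + 76.3786/(1+0.144)^5 = 61.3280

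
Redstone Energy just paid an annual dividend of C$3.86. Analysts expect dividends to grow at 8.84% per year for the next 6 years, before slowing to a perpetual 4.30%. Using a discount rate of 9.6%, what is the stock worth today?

C$95.46

Two-stage DDM. Project D₁…D_6 at 0.0884, terminal growth 0.043, discount at r = 0.096.
D_1 = 4.2012
D_2 = 4.5726
D_3 = 4.9768
D_4 = 5.4168
D_5 = 5.8956
D_6 = 6.4168
Terminal value at t=6: TV = D_7/(r−g) = 6.6927/(0.096−0.043) = 126.2778
P₀ = 4.2012/(1+0.096)^1 + 4.5726/(1+0.096)^2 + 4.9768/(1+0.096)^3 + 5.4168/(1+0.096)^4 + 5.8956/(1+0.096)^5 + 6.4168/(1+0.096)^6 + 126.2778/(1+0.096)^6 = 95.4601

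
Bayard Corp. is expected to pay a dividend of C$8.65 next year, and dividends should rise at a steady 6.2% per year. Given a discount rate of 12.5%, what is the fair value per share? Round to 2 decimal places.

Gordon growth model: P₀ = D₁/(r − g), with D₁ = 8.65 given directly.
P₀ = 8.6500 / (0.125 − 0.062) = 8.6500 / 0.063 = 137.3016

C$137.30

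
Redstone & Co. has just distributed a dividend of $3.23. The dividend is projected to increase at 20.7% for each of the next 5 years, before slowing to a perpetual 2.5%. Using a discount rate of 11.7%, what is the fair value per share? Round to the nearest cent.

Two-stage DDM. Project D₁…D_5 at 0.207, terminal growth 0.025, discount at r = 0.117.
D_1 = 3.8986
D_2 = 4.7056
D_3 = 5.6797
D_4 = 6.8554
D_5 = 8.2744
Terminal value at t=5: TV = D_6/(r−g) = 8.4813/(0.117−0.025) = 92.1881
P₀ = 3.8986/(1+0.117)^1 + 4.7056/(1+0.117)^2 + 5.6797/(1+0.117)^3 + 6.8554/(1+0.117)^4 + 8.2744/(1+0.117)^5 + 92.1881/(1+0.117)^5 = 73.5156

$73.52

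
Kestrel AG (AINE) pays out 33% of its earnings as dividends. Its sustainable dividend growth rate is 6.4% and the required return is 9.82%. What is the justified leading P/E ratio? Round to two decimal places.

Justified leading P/E = b/(r−g) = 0.33/(0.0982−0.064) = 9.6491

9.65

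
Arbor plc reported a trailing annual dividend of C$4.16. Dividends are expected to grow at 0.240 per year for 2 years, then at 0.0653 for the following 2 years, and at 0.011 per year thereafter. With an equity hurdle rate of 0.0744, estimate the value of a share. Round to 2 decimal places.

C$108.16

Three-stage DDM. Project D₁…D_4; terminal Gordon value at t=4 with g = 0.011; discount at r = 0.0744.
D_1 = 5.1584
D_2 = 6.3964
D_3 = 6.8141
D_4 = 7.2591
TV_4 = 7.3389/(0.0744−0.011) = 115.7557
P₀ = Σ Dₜ/(1+r)ᵗ + TV_4/(1+r)^4 = 108.1561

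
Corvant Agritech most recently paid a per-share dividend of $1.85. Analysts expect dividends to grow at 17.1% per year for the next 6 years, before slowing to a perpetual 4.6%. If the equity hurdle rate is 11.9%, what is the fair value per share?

Two-stage DDM. Project D₁…D_6 at 0.171, terminal growth 0.046, discount at r = 0.119.
D_1 = 2.1663
D_2 = 2.5368
D_3 = 2.9706
D_4 = 3.4786
D_5 = 4.0734
D_6 = 4.7699
Terminal value at t=6: TV = D_7/(r−g) = 4.9894/(0.119−0.046) = 68.3474
P₀ = 2.1663/(1+0.119)^1 + 2.5368/(1+0.119)^2 + 2.9706/(1+0.119)^3 + 3.4786/(1+0.119)^4 + 4.0734/(1+0.119)^5 + 4.7699/(1+0.119)^6 + 68.3474/(1+0.119)^6 = 47.8649

$47.86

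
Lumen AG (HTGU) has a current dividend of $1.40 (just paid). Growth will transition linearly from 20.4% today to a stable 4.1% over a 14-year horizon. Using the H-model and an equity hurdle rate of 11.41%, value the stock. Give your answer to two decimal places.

$41.79

H-model: P₀ = D₀[(1+g_L) + H(g_S−g_L)]/(r−g_L), with H = 14/2 = 7.
P₀ = 1.40 × [(1+0.041) + 7×(0.204−0.041)] / (0.1141−0.041)
   = 1.40 × 2.1820 / 0.0731 = 41.7893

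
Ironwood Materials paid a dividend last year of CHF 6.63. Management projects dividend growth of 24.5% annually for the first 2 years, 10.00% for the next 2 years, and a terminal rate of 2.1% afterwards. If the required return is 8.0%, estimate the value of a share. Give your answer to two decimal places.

Three-stage DDM. Project D₁…D_4; terminal Gordon value at t=4 with g = 0.021; discount at r = 0.08.
D_1 = 8.2544
D_2 = 10.2767
D_3 = 11.3043
D_4 = 12.4348
TV_4 = 12.6959/(0.08−0.021) = 215.1847
P₀ = Σ Dₜ/(1+r)ᵗ + TV_4/(1+r)^4 = 192.7343

CHF 192.73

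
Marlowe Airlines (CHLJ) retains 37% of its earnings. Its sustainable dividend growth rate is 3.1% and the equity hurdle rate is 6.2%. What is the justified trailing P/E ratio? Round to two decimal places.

Payout ratio b = 1 − 0.37 = 0.63.
Justified trailing P/E = b(1+g)/(r−g) = 0.63×(1+0.031)/(0.062−0.031) = 20.9526

20.95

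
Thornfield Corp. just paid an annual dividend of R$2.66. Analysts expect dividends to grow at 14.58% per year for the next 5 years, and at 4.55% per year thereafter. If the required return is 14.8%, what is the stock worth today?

Two-stage DDM. Project D₁…D_5 at 0.1458, terminal growth 0.0455, discount at r = 0.148.
D_1 = 3.0478
D_2 = 3.4922
D_3 = 4.0014
D_4 = 4.5848
D_5 = 5.2532
Terminal value at t=5: TV = D_6/(r−g) = 5.4922/(0.148−0.0455) = 53.5829
P₀ = 3.0478/(1+0.148)^1 + 3.4922/(1+0.148)^2 + 4.0014/(1+0.148)^3 + 4.5848/(1+0.148)^4 + 5.2532/(1+0.148)^5 + 53.5829/(1+0.148)^5 = 40.0968

R$40.10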